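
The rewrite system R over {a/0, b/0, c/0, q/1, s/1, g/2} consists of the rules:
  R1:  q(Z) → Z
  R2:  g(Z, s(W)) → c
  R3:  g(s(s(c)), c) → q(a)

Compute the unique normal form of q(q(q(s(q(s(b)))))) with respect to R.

1. q(q(q(s(q(s(b))))))  →  q(q(s(q(s(b)))))   [R1 at ε]
2. q(q(s(q(s(b)))))  →  q(s(q(s(b))))   [R1 at ε]
3. q(s(q(s(b))))  →  s(q(s(b)))   [R1 at ε]
4. s(q(s(b)))  →  s(s(b))   [R1 at 1]

s(s(b))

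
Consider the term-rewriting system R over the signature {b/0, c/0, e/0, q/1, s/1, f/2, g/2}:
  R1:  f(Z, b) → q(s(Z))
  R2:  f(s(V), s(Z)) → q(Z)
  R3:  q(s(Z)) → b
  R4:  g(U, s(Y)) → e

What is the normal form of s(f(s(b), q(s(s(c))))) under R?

s(b)

1. s(f(s(b), q(s(s(c)))))  →  s(f(s(b), b))   [R3 at 1.2]
2. s(f(s(b), b))  →  s(q(s(s(b))))   [R1 at 1]
3. s(q(s(s(b))))  →  s(b)   [R3 at 1]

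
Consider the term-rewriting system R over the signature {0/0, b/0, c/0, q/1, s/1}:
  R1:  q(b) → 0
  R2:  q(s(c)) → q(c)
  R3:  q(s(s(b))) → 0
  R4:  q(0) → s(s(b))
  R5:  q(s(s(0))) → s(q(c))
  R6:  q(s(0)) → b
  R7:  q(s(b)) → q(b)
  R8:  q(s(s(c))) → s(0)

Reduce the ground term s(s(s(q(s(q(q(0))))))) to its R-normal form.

s(s(s(b)))

1. s(s(s(q(s(q(q(0)))))))  →  s(s(s(q(s(q(s(s(b))))))))   [R4 at 1.1.1.1.1.1]
2. s(s(s(q(s(q(s(s(b))))))))  →  s(s(s(q(s(0)))))   [R3 at 1.1.1.1.1]
3. s(s(s(q(s(0)))))  →  s(s(s(b)))   [R6 at 1.1.1]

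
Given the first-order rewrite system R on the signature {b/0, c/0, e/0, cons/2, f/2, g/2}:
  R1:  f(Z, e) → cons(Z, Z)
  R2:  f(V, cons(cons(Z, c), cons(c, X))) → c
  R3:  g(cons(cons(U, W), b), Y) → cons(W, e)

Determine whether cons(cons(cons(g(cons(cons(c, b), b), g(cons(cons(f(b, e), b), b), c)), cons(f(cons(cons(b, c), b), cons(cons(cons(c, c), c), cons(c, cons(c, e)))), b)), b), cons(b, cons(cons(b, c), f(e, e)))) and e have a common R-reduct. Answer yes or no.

Reduce t₁ = cons(cons(cons(g(cons(cons(c, b), b), g(cons(cons(f(b, e), b), b), c)), cons(f(cons(cons(b, c), b), cons(cons(cons(c, c), c), cons(c, cons(c, e)))), b)), b), cons(b, cons(cons(b, c), f(e, e)))):
1. cons(cons(cons(g(cons(cons(c, b), b), g(cons(cons(f(b, e), b), b), c)), cons(f(cons(cons(b, c), b), cons(cons(cons(c, c), c), cons(c, cons(c, e)))), b)), b), cons(b, cons(cons(b, c), f(e, e))))  →  cons(cons(cons(cons(b, e), cons(f(cons(cons(b, c), b), cons(cons(cons(c, c), c), cons(c, cons(c, e)))), b)), b), cons(b, cons(cons(b, c), f(e, e))))   [R3 at 1.1.1]
2. cons(cons(cons(cons(b, e), cons(f(cons(cons(b, c), b), cons(cons(cons(c, c), c), cons(c, cons(c, e)))), b)), b), cons(b, cons(cons(b, c), f(e, e))))  →  cons(cons(cons(cons(b, e), cons(c, b)), b), cons(b, cons(cons(b, c), f(e, e))))   [R2 at 1.1.2.1]
3. cons(cons(cons(cons(b, e), cons(c, b)), b), cons(b, cons(cons(b, c), f(e, e))))  →  cons(cons(cons(cons(b, e), cons(c, b)), b), cons(b, cons(cons(b, c), cons(e, e))))   [R1 at 2.2.2]

Reduce t₂ = e:

no — NF(t₁) = cons(cons(cons(cons(b, e), cons(c, b)), b), cons(b, cons(cons(b, c), cons(e, e)))), NF(t₂) = e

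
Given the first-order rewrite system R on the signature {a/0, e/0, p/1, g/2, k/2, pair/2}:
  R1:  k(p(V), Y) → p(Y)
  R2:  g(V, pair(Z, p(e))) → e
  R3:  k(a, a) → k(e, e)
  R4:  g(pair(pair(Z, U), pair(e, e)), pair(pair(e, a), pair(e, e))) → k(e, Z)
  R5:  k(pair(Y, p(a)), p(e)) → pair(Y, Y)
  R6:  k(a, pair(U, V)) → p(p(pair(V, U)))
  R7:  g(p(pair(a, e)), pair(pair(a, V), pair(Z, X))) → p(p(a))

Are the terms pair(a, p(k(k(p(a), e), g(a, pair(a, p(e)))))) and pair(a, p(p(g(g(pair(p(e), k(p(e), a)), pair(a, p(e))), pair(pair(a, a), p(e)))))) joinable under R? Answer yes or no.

Reduce t₁ = pair(a, p(k(k(p(a), e), g(a, pair(a, p(e)))))):
1. pair(a, p(k(k(p(a), e), g(a, pair(a, p(e))))))  →  pair(a, p(k(p(e), g(a, pair(a, p(e))))))   [R1 at 2.1.1]
2. pair(a, p(k(p(e), g(a, pair(a, p(e))))))  →  pair(a, p(p(g(a, pair(a, p(e))))))   [R1 at 2.1]
3. pair(a, p(p(g(a, pair(a, p(e))))))  →  pair(a, p(p(e)))   [R2 at 2.1.1]

Reduce t₂ = pair(a, p(p(g(g(pair(p(e), k(p(e), a)), pair(a, p(e))), pair(pair(a, a), p(e)))))):
1. pair(a, p(p(g(g(pair(p(e), k(p(e), a)), pair(a, p(e))), pair(pair(a, a), p(e))))))  →  pair(a, p(p(e)))   [R2 at 2.1.1]

yes — NF(t₁) = pair(a, p(p(e))), NF(t₂) = pair(a, p(p(e)))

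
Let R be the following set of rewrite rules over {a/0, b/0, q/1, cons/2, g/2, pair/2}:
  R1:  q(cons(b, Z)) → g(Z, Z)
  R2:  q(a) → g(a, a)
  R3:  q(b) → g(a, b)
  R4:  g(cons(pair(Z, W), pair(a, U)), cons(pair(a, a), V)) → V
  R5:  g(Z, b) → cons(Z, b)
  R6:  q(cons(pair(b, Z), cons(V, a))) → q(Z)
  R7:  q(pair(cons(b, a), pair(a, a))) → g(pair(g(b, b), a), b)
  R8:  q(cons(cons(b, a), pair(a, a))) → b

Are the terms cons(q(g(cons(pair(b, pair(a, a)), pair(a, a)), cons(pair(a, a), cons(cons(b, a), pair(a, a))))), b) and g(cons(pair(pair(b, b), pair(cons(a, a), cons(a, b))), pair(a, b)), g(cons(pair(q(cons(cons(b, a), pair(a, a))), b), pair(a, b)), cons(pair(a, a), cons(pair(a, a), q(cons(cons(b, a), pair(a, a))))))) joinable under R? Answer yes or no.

no — NF(t₁) = cons(b, b), NF(t₂) = b

Reduce t₁ = cons(q(g(cons(pair(b, pair(a, a)), pair(a, a)), cons(pair(a, a), cons(cons(b, a), pair(a, a))))), b):
1. cons(q(g(cons(pair(b, pair(a, a)), pair(a, a)), cons(pair(a, a), cons(cons(b, a), pair(a, a))))), b)  →  cons(q(cons(cons(b, a), pair(a, a))), b)   [R4 at 1.1]
2. cons(q(cons(cons(b, a), pair(a, a))), b)  →  cons(b, b)   [R8 at 1]

Reduce t₂ = g(cons(pair(pair(b, b), pair(cons(a, a), cons(a, b))), pair(a, b)), g(cons(pair(q(cons(cons(b, a), pair(a, a))), b), pair(a, b)), cons(pair(a, a), cons(pair(a, a), q(cons(cons(b, a), pair(a, a))))))):
1. g(cons(pair(pair(b, b), pair(cons(a, a), cons(a, b))), pair(a, b)), g(cons(pair(q(cons(cons(b, a), pair(a, a))), b), pair(a, b)), cons(pair(a, a), cons(pair(a, a), q(cons(cons(b, a), pair(a, a)))))))  →  g(cons(pair(pair(b, b), pair(cons(a, a), cons(a, b))), pair(a, b)), cons(pair(a, a), q(cons(cons(b, a), pair(a, a)))))   [R4 at 2]
2. g(cons(pair(pair(b, b), pair(cons(a, a), cons(a, b))), pair(a, b)), cons(pair(a, a), q(cons(cons(b, a), pair(a, a)))))  →  q(cons(cons(b, a), pair(a, a)))   [R4 at ε]
3. q(cons(cons(b, a), pair(a, a)))  →  b   [R8 at ε]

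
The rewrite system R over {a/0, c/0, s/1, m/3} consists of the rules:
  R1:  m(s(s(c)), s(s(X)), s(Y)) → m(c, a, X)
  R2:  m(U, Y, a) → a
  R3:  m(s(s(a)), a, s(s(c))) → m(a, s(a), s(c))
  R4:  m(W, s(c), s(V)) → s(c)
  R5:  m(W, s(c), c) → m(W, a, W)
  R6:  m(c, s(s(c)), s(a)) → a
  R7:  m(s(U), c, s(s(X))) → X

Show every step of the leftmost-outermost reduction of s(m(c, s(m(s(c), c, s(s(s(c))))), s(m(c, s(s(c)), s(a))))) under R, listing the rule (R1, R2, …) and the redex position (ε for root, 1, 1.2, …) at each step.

s(a)

1. s(m(c, s(m(s(c), c, s(s(s(c))))), s(m(c, s(s(c)), s(a)))))  →  s(m(c, s(s(c)), s(m(c, s(s(c)), s(a)))))   [R7 at 1.2.1]
2. s(m(c, s(s(c)), s(m(c, s(s(c)), s(a)))))  →  s(m(c, s(s(c)), s(a)))   [R6 at 1.3.1]
3. s(m(c, s(s(c)), s(a)))  →  s(a)   [R6 at 1]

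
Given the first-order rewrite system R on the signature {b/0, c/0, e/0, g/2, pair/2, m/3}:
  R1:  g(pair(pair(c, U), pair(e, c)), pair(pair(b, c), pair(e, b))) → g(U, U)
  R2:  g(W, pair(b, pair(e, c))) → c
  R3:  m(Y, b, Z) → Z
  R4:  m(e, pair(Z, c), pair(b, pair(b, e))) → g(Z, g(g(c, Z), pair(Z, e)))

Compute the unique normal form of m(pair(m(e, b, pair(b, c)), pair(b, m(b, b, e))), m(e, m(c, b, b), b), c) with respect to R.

c

1. m(pair(m(e, b, pair(b, c)), pair(b, m(b, b, e))), m(e, m(c, b, b), b), c)  →  m(pair(pair(b, c), pair(b, m(b, b, e))), m(e, m(c, b, b), b), c)   [R3 at 1.1]
2. m(pair(pair(b, c), pair(b, m(b, b, e))), m(e, m(c, b, b), b), c)  →  m(pair(pair(b, c), pair(b, e)), m(e, m(c, b, b), b), c)   [R3 at 1.2.2]
3. m(pair(pair(b, c), pair(b, e)), m(e, m(c, b, b), b), c)  →  m(pair(pair(b, c), pair(b, e)), m(e, b, b), c)   [R3 at 2.2]
4. m(pair(pair(b, c), pair(b, e)), m(e, b, b), c)  →  m(pair(pair(b, c), pair(b, e)), b, c)   [R3 at 2]
5. m(pair(pair(b, c), pair(b, e)), b, c)  →  c   [R3 at ε]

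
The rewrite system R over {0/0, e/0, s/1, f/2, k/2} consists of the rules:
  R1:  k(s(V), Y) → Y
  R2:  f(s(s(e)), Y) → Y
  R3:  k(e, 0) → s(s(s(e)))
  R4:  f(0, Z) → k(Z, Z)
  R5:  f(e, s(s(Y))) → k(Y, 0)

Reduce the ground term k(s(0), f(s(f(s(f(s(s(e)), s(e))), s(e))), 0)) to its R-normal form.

1. k(s(0), f(s(f(s(f(s(s(e)), s(e))), s(e))), 0))  →  f(s(f(s(f(s(s(e)), s(e))), s(e))), 0)   [R1 at ε]
2. f(s(f(s(f(s(s(e)), s(e))), s(e))), 0)  →  f(s(f(s(s(e)), s(e))), 0)   [R2 at 1.1.1.1]
3. f(s(f(s(s(e)), s(e))), 0)  →  f(s(s(e)), 0)   [R2 at 1.1]
4. f(s(s(e)), 0)  →  0   [R2 at ε]

0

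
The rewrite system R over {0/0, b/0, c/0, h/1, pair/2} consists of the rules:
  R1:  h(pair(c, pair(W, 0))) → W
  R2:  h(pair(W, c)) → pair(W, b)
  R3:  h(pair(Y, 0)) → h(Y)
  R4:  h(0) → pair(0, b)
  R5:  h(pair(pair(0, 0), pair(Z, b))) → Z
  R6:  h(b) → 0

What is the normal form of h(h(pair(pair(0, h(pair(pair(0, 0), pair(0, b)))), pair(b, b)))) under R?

1. h(h(pair(pair(0, h(pair(pair(0, 0), pair(0, b)))), pair(b, b))))  →  h(h(pair(pair(0, 0), pair(b, b))))   [R5 at 1.1.1.2]
2. h(h(pair(pair(0, 0), pair(b, b))))  →  h(b)   [R5 at 1]
3. h(b)  →  0   [R6 at ε]

0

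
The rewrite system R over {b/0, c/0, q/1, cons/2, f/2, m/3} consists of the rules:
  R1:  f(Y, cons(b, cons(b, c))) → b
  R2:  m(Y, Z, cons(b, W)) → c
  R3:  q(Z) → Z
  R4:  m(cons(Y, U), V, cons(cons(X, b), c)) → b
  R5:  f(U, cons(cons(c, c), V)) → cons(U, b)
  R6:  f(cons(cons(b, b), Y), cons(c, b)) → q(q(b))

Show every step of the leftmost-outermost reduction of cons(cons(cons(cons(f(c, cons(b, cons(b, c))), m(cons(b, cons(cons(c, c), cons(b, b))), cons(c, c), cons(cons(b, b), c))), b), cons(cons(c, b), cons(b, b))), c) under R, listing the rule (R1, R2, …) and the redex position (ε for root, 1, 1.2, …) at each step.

cons(cons(cons(cons(b, b), b), cons(cons(c, b), cons(b, b))), c)

1. cons(cons(cons(cons(f(c, cons(b, cons(b, c))), m(cons(b, cons(cons(c, c), cons(b, b))), cons(c, c), cons(cons(b, b), c))), b), cons(cons(c, b), cons(b, b))), c)  →  cons(cons(cons(cons(b, m(cons(b, cons(cons(c, c), cons(b, b))), cons(c, c), cons(cons(b, b), c))), b), cons(cons(c, b), cons(b, b))), c)   [R1 at 1.1.1.1]
2. cons(cons(cons(cons(b, m(cons(b, cons(cons(c, c), cons(b, b))), cons(c, c), cons(cons(b, b), c))), b), cons(cons(c, b), cons(b, b))), c)  →  cons(cons(cons(cons(b, b), b), cons(cons(c, b), cons(b, b))), c)   [R4 at 1.1.1.2]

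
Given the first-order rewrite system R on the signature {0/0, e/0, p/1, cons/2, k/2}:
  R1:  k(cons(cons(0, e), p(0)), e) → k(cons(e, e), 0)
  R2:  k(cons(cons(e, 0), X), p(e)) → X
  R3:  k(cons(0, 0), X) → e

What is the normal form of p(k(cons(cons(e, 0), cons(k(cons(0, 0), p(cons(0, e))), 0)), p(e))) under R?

1. p(k(cons(cons(e, 0), cons(k(cons(0, 0), p(cons(0, e))), 0)), p(e)))  →  p(cons(k(cons(0, 0), p(cons(0, e))), 0))   [R2 at 1]
2. p(cons(k(cons(0, 0), p(cons(0, e))), 0))  →  p(cons(e, 0))   [R3 at 1.1]

p(cons(e, 0))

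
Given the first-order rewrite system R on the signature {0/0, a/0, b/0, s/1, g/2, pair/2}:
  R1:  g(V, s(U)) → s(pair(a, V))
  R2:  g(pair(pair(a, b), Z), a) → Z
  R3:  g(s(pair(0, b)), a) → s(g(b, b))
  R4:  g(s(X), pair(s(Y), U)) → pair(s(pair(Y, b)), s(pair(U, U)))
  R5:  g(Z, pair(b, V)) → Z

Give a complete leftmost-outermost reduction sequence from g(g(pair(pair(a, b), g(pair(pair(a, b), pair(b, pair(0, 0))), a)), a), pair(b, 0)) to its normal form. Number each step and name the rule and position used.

pair(b, pair(0, 0))

1. g(g(pair(pair(a, b), g(pair(pair(a, b), pair(b, pair(0, 0))), a)), a), pair(b, 0))  →  g(pair(pair(a, b), g(pair(pair(a, b), pair(b, pair(0, 0))), a)), a)   [R5 at ε]
2. g(pair(pair(a, b), g(pair(pair(a, b), pair(b, pair(0, 0))), a)), a)  →  g(pair(pair(a, b), pair(b, pair(0, 0))), a)   [R2 at ε]
3. g(pair(pair(a, b), pair(b, pair(0, 0))), a)  →  pair(b, pair(0, 0))   [R2 at ε]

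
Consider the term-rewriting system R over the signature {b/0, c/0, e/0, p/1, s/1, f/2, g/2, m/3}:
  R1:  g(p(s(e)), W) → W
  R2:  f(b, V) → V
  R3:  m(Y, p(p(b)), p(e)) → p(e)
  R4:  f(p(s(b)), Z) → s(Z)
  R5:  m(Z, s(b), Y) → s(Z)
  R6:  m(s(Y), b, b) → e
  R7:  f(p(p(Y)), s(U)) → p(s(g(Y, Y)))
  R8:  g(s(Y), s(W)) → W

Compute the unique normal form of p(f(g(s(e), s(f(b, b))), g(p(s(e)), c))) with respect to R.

p(c)

1. p(f(g(s(e), s(f(b, b))), g(p(s(e)), c)))  →  p(f(f(b, b), g(p(s(e)), c)))   [R8 at 1.1]
2. p(f(f(b, b), g(p(s(e)), c)))  →  p(f(b, g(p(s(e)), c)))   [R2 at 1.1]
3. p(f(b, g(p(s(e)), c)))  →  p(g(p(s(e)), c))   [R2 at 1]
4. p(g(p(s(e)), c))  →  p(c)   [R1 at 1]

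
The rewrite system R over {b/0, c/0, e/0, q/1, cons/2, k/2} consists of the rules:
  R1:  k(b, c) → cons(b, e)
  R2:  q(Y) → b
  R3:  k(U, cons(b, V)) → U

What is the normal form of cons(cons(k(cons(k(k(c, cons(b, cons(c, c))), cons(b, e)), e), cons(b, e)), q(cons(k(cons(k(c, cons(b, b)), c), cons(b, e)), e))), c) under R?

1. cons(cons(k(cons(k(k(c, cons(b, cons(c, c))), cons(b, e)), e), cons(b, e)), q(cons(k(cons(k(c, cons(b, b)), c), cons(b, e)), e))), c)  →  cons(cons(cons(k(k(c, cons(b, cons(c, c))), cons(b, e)), e), q(cons(k(cons(k(c, cons(b, b)), c), cons(b, e)), e))), c)   [R3 at 1.1]
2. cons(cons(cons(k(k(c, cons(b, cons(c, c))), cons(b, e)), e), q(cons(k(cons(k(c, cons(b, b)), c), cons(b, e)), e))), c)  →  cons(cons(cons(k(c, cons(b, cons(c, c))), e), q(cons(k(cons(k(c, cons(b, b)), c), cons(b, e)), e))), c)   [R3 at 1.1.1]
3. cons(cons(cons(k(c, cons(b, cons(c, c))), e), q(cons(k(cons(k(c, cons(b, b)), c), cons(b, e)), e))), c)  →  cons(cons(cons(c, e), q(cons(k(cons(k(c, cons(b, b)), c), cons(b, e)), e))), c)   [R3 at 1.1.1]
4. cons(cons(cons(c, e), q(cons(k(cons(k(c, cons(b, b)), c), cons(b, e)), e))), c)  →  cons(cons(cons(c, e), b), c)   [R2 at 1.2]

cons(cons(cons(c, e), b), c)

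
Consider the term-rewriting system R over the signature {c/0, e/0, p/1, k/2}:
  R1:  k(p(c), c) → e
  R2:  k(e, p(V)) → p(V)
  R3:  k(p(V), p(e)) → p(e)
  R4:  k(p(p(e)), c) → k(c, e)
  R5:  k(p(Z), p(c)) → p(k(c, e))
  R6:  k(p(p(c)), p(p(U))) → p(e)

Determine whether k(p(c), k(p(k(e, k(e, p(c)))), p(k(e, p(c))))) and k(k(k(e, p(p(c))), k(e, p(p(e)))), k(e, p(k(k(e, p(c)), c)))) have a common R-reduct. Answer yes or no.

yes — NF(t₁) = p(e), NF(t₂) = p(e)

Reduce t₁ = k(p(c), k(p(k(e, k(e, p(c)))), p(k(e, p(c))))):
1. k(p(c), k(p(k(e, k(e, p(c)))), p(k(e, p(c)))))  →  k(p(c), k(p(k(e, p(c))), p(k(e, p(c)))))   [R2 at 2.1.1.2]
2. k(p(c), k(p(k(e, p(c))), p(k(e, p(c)))))  →  k(p(c), k(p(p(c)), p(k(e, p(c)))))   [R2 at 2.1.1]
3. k(p(c), k(p(p(c)), p(k(e, p(c)))))  →  k(p(c), k(p(p(c)), p(p(c))))   [R2 at 2.2.1]
4. k(p(c), k(p(p(c)), p(p(c))))  →  k(p(c), p(e))   [R6 at 2]
5. k(p(c), p(e))  →  p(e)   [R3 at ε]

Reduce t₂ = k(k(k(e, p(p(c))), k(e, p(p(e)))), k(e, p(k(k(e, p(c)), c)))):
1. k(k(k(e, p(p(c))), k(e, p(p(e)))), k(e, p(k(k(e, p(c)), c))))  →  k(k(p(p(c)), k(e, p(p(e)))), k(e, p(k(k(e, p(c)), c))))   [R2 at 1.1]
2. k(k(p(p(c)), k(e, p(p(e)))), k(e, p(k(k(e, p(c)), c))))  →  k(k(p(p(c)), p(p(e))), k(e, p(k(k(e, p(c)), c))))   [R2 at 1.2]
3. k(k(p(p(c)), p(p(e))), k(e, p(k(k(e, p(c)), c))))  →  k(p(e), k(e, p(k(k(e, p(c)), c))))   [R6 at 1]
4. k(p(e), k(e, p(k(k(e, p(c)), c))))  →  k(p(e), p(k(k(e, p(c)), c)))   [R2 at 2]
5. k(p(e), p(k(k(e, p(c)), c)))  →  k(p(e), p(k(p(c), c)))   [R2 at 2.1.1]
6. k(p(e), p(k(p(c), c)))  →  k(p(e), p(e))   [R1 at 2.1]
7. k(p(e), p(e))  →  p(e)   [R3 at ε]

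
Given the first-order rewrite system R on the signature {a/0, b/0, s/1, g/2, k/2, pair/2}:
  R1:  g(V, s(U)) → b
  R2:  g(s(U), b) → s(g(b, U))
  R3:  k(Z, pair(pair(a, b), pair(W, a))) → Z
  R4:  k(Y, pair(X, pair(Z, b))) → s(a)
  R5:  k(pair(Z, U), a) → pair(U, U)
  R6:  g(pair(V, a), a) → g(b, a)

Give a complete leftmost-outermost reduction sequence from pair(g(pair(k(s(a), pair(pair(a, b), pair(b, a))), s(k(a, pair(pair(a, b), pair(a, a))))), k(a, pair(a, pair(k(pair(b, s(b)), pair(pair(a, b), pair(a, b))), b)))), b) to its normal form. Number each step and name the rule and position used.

1. pair(g(pair(k(s(a), pair(pair(a, b), pair(b, a))), s(k(a, pair(pair(a, b), pair(a, a))))), k(a, pair(a, pair(k(pair(b, s(b)), pair(pair(a, b), pair(a, b))), b)))), b)  →  pair(g(pair(s(a), s(k(a, pair(pair(a, b), pair(a, a))))), k(a, pair(a, pair(k(pair(b, s(b)), pair(pair(a, b), pair(a, b))), b)))), b)   [R3 at 1.1.1]
2. pair(g(pair(s(a), s(k(a, pair(pair(a, b), pair(a, a))))), k(a, pair(a, pair(k(pair(b, s(b)), pair(pair(a, b), pair(a, b))), b)))), b)  →  pair(g(pair(s(a), s(a)), k(a, pair(a, pair(k(pair(b, s(b)), pair(pair(a, b), pair(a, b))), b)))), b)   [R3 at 1.1.2.1]
3. pair(g(pair(s(a), s(a)), k(a, pair(a, pair(k(pair(b, s(b)), pair(pair(a, b), pair(a, b))), b)))), b)  →  pair(g(pair(s(a), s(a)), s(a)), b)   [R4 at 1.2]
4. pair(g(pair(s(a), s(a)), s(a)), b)  →  pair(b, b)   [R1 at 1]

pair(b, b)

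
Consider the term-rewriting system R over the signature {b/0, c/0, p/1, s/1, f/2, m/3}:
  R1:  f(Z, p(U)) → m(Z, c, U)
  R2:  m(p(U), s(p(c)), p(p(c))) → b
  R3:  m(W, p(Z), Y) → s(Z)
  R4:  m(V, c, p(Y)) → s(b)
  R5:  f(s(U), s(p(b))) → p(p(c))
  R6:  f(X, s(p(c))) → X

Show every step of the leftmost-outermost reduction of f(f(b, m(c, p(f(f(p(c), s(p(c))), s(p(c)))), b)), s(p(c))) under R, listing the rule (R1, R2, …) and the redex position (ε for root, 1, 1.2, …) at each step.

1. f(f(b, m(c, p(f(f(p(c), s(p(c))), s(p(c)))), b)), s(p(c)))  →  f(b, m(c, p(f(f(p(c), s(p(c))), s(p(c)))), b))   [R6 at ε]
2. f(b, m(c, p(f(f(p(c), s(p(c))), s(p(c)))), b))  →  f(b, s(f(f(p(c), s(p(c))), s(p(c)))))   [R3 at 2]
3. f(b, s(f(f(p(c), s(p(c))), s(p(c)))))  →  f(b, s(f(p(c), s(p(c)))))   [R6 at 2.1]
4. f(b, s(f(p(c), s(p(c)))))  →  f(b, s(p(c)))   [R6 at 2.1]
5. f(b, s(p(c)))  →  b   [R6 at ε]

b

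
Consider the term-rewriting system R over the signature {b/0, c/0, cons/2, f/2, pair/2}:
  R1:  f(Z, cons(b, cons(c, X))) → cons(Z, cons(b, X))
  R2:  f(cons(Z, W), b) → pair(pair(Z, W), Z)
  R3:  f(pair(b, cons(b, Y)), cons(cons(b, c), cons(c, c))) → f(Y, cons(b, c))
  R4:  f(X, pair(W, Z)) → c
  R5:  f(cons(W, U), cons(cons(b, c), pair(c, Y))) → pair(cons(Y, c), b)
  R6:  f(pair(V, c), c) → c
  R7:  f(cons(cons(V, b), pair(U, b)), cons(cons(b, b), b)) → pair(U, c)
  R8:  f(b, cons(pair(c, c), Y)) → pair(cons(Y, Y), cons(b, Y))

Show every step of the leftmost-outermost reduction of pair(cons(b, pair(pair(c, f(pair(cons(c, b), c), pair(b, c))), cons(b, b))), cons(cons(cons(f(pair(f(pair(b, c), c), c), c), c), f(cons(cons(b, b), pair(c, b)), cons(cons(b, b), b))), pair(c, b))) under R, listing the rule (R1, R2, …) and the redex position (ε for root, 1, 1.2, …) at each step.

pair(cons(b, pair(pair(c, c), cons(b, b))), cons(cons(cons(c, c), pair(c, c)), pair(c, b)))

1. pair(cons(b, pair(pair(c, f(pair(cons(c, b), c), pair(b, c))), cons(b, b))), cons(cons(cons(f(pair(f(pair(b, c), c), c), c), c), f(cons(cons(b, b), pair(c, b)), cons(cons(b, b), b))), pair(c, b)))  →  pair(cons(b, pair(pair(c, c), cons(b, b))), cons(cons(cons(f(pair(f(pair(b, c), c), c), c), c), f(cons(cons(b, b), pair(c, b)), cons(cons(b, b), b))), pair(c, b)))   [R4 at 1.2.1.2]
2. pair(cons(b, pair(pair(c, c), cons(b, b))), cons(cons(cons(f(pair(f(pair(b, c), c), c), c), c), f(cons(cons(b, b), pair(c, b)), cons(cons(b, b), b))), pair(c, b)))  →  pair(cons(b, pair(pair(c, c), cons(b, b))), cons(cons(cons(c, c), f(cons(cons(b, b), pair(c, b)), cons(cons(b, b), b))), pair(c, b)))   [R6 at 2.1.1.1]
3. pair(cons(b, pair(pair(c, c), cons(b, b))), cons(cons(cons(c, c), f(cons(cons(b, b), pair(c, b)), cons(cons(b, b), b))), pair(c, b)))  →  pair(cons(b, pair(pair(c, c), cons(b, b))), cons(cons(cons(c, c), pair(c, c)), pair(c, b)))   [R7 at 2.1.2]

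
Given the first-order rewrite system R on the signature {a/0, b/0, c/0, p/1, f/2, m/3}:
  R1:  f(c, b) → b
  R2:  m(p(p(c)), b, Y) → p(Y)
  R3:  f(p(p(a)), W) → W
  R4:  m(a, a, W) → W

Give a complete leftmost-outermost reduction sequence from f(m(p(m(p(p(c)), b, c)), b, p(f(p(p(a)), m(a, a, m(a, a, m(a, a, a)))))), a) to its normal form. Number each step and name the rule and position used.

a

1. f(m(p(m(p(p(c)), b, c)), b, p(f(p(p(a)), m(a, a, m(a, a, m(a, a, a)))))), a)  →  f(m(p(p(c)), b, p(f(p(p(a)), m(a, a, m(a, a, m(a, a, a)))))), a)   [R2 at 1.1.1]
2. f(m(p(p(c)), b, p(f(p(p(a)), m(a, a, m(a, a, m(a, a, a)))))), a)  →  f(p(p(f(p(p(a)), m(a, a, m(a, a, m(a, a, a)))))), a)   [R2 at 1]
3. f(p(p(f(p(p(a)), m(a, a, m(a, a, m(a, a, a)))))), a)  →  f(p(p(m(a, a, m(a, a, m(a, a, a))))), a)   [R3 at 1.1.1]
4. f(p(p(m(a, a, m(a, a, m(a, a, a))))), a)  →  f(p(p(m(a, a, m(a, a, a)))), a)   [R4 at 1.1.1]
5. f(p(p(m(a, a, m(a, a, a)))), a)  →  f(p(p(m(a, a, a))), a)   [R4 at 1.1.1]
6. f(p(p(m(a, a, a))), a)  →  f(p(p(a)), a)   [R4 at 1.1.1]
7. f(p(p(a)), a)  →  a   [R3 at ε]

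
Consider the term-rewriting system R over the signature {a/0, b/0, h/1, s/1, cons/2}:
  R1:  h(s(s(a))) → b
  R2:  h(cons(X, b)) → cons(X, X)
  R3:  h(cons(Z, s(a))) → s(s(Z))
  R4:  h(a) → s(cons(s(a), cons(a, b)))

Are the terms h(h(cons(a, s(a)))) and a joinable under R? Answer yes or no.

Reduce t₁ = h(h(cons(a, s(a)))):
1. h(h(cons(a, s(a))))  →  h(s(s(a)))   [R3 at 1]
2. h(s(s(a)))  →  b   [R1 at ε]

Reduce t₂ = a:

no — NF(t₁) = b, NF(t₂) = a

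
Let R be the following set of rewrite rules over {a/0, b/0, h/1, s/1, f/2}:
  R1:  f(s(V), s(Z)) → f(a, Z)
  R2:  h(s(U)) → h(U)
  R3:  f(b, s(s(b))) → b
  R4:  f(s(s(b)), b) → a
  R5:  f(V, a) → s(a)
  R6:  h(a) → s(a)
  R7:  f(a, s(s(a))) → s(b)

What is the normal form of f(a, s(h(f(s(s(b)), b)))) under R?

1. f(a, s(h(f(s(s(b)), b))))  →  f(a, s(h(a)))   [R4 at 2.1.1]
2. f(a, s(h(a)))  →  f(a, s(s(a)))   [R6 at 2.1]
3. f(a, s(s(a)))  →  s(b)   [R7 at ε]

s(b)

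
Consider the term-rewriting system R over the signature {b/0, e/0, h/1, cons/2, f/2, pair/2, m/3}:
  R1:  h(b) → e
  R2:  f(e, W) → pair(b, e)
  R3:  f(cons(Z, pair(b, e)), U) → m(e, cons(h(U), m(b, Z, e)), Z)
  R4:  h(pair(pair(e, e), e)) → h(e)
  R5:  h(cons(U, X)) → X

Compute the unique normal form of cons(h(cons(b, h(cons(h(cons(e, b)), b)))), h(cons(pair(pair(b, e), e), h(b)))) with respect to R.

1. cons(h(cons(b, h(cons(h(cons(e, b)), b)))), h(cons(pair(pair(b, e), e), h(b))))  →  cons(h(cons(h(cons(e, b)), b)), h(cons(pair(pair(b, e), e), h(b))))   [R5 at 1]
2. cons(h(cons(h(cons(e, b)), b)), h(cons(pair(pair(b, e), e), h(b))))  →  cons(b, h(cons(pair(pair(b, e), e), h(b))))   [R5 at 1]
3. cons(b, h(cons(pair(pair(b, e), e), h(b))))  →  cons(b, h(b))   [R5 at 2]
4. cons(b, h(b))  →  cons(b, e)   [R1 at 2]

cons(b, e)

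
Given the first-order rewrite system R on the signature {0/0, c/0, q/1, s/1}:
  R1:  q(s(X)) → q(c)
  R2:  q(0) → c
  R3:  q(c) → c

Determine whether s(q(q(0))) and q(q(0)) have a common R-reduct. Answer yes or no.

no — NF(t₁) = s(c), NF(t₂) = c

Reduce t₁ = s(q(q(0))):
1. s(q(q(0)))  →  s(q(c))   [R2 at 1.1]
2. s(q(c))  →  s(c)   [R3 at 1]

Reduce t₂ = q(q(0)):
1. q(q(0))  →  q(c)   [R2 at 1]
2. q(c)  →  c   [R3 at ε]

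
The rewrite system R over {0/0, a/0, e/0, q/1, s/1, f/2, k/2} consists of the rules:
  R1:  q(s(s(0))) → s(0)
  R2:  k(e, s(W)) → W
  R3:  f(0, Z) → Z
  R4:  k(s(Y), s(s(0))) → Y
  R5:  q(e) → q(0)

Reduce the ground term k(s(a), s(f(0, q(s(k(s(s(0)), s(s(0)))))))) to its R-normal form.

a

1. k(s(a), s(f(0, q(s(k(s(s(0)), s(s(0))))))))  →  k(s(a), s(q(s(k(s(s(0)), s(s(0)))))))   [R3 at 2.1]
2. k(s(a), s(q(s(k(s(s(0)), s(s(0)))))))  →  k(s(a), s(q(s(s(0)))))   [R4 at 2.1.1.1]
3. k(s(a), s(q(s(s(0)))))  →  k(s(a), s(s(0)))   [R1 at 2.1]
4. k(s(a), s(s(0)))  →  a   [R4 at ε]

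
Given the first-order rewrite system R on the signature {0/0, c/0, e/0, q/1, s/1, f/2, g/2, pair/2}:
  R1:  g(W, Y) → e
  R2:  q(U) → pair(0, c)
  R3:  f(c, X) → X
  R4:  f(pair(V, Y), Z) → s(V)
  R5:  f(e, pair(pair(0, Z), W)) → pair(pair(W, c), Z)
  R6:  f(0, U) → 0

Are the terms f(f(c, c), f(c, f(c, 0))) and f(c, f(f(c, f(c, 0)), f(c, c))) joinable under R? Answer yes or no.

yes — NF(t₁) = 0, NF(t₂) = 0

Reduce t₁ = f(f(c, c), f(c, f(c, 0))):
1. f(f(c, c), f(c, f(c, 0)))  →  f(c, f(c, f(c, 0)))   [R3 at 1]
2. f(c, f(c, f(c, 0)))  →  f(c, f(c, 0))   [R3 at ε]
3. f(c, f(c, 0))  →  f(c, 0)   [R3 at ε]
4. f(c, 0)  →  0   [R3 at ε]

Reduce t₂ = f(c, f(f(c, f(c, 0)), f(c, c))):
1. f(c, f(f(c, f(c, 0)), f(c, c)))  →  f(f(c, f(c, 0)), f(c, c))   [R3 at ε]
2. f(f(c, f(c, 0)), f(c, c))  →  f(f(c, 0), f(c, c))   [R3 at 1]
3. f(f(c, 0), f(c, c))  →  f(0, f(c, c))   [R3 at 1]
4. f(0, f(c, c))  →  0   [R6 at ε]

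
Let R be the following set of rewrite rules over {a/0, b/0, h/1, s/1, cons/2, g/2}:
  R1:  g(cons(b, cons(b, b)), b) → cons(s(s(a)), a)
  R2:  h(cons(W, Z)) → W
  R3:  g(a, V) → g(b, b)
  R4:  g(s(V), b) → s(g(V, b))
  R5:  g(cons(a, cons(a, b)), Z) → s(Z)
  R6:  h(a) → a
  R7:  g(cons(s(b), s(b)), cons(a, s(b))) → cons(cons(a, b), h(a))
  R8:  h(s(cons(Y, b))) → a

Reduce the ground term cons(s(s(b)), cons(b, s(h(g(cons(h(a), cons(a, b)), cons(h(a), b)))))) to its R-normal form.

cons(s(s(b)), cons(b, s(a)))

1. cons(s(s(b)), cons(b, s(h(g(cons(h(a), cons(a, b)), cons(h(a), b))))))  →  cons(s(s(b)), cons(b, s(h(g(cons(a, cons(a, b)), cons(h(a), b))))))   [R6 at 2.2.1.1.1.1]
2. cons(s(s(b)), cons(b, s(h(g(cons(a, cons(a, b)), cons(h(a), b))))))  →  cons(s(s(b)), cons(b, s(h(s(cons(h(a), b))))))   [R5 at 2.2.1.1]
3. cons(s(s(b)), cons(b, s(h(s(cons(h(a), b))))))  →  cons(s(s(b)), cons(b, s(a)))   [R8 at 2.2.1]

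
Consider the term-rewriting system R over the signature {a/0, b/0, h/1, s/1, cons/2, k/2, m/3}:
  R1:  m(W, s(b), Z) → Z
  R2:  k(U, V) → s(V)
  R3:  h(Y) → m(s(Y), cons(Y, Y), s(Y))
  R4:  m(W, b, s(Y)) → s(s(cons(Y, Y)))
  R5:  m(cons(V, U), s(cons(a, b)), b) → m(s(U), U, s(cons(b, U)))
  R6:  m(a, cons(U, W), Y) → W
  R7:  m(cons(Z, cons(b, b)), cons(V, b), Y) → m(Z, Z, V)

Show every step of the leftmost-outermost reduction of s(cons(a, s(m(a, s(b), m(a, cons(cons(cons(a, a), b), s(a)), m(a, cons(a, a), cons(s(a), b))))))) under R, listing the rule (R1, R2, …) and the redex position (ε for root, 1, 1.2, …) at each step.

s(cons(a, s(s(a))))

1. s(cons(a, s(m(a, s(b), m(a, cons(cons(cons(a, a), b), s(a)), m(a, cons(a, a), cons(s(a), b)))))))  →  s(cons(a, s(m(a, cons(cons(cons(a, a), b), s(a)), m(a, cons(a, a), cons(s(a), b))))))   [R1 at 1.2.1]
2. s(cons(a, s(m(a, cons(cons(cons(a, a), b), s(a)), m(a, cons(a, a), cons(s(a), b))))))  →  s(cons(a, s(s(a))))   [R6 at 1.2.1]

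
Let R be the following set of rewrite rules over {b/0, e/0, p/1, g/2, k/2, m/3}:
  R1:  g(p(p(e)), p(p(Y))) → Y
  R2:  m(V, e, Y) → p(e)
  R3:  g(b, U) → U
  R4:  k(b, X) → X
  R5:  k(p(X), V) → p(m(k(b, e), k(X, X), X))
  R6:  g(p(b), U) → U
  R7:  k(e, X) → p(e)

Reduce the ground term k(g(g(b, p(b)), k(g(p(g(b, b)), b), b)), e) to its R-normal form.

e

1. k(g(g(b, p(b)), k(g(p(g(b, b)), b), b)), e)  →  k(g(p(b), k(g(p(g(b, b)), b), b)), e)   [R3 at 1.1]
2. k(g(p(b), k(g(p(g(b, b)), b), b)), e)  →  k(k(g(p(g(b, b)), b), b), e)   [R6 at 1]
3. k(k(g(p(g(b, b)), b), b), e)  →  k(k(g(p(b), b), b), e)   [R3 at 1.1.1.1]
4. k(k(g(p(b), b), b), e)  →  k(k(b, b), e)   [R6 at 1.1]
5. k(k(b, b), e)  →  k(b, e)   [R4 at 1]
6. k(b, e)  →  e   [R4 at ε]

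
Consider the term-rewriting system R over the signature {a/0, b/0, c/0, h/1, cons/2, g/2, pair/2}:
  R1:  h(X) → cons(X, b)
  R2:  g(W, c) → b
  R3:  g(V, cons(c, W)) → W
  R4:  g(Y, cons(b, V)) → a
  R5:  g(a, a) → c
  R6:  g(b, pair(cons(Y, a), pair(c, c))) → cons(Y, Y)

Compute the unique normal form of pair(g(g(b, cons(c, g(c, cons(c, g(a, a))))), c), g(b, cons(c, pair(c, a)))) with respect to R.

1. pair(g(g(b, cons(c, g(c, cons(c, g(a, a))))), c), g(b, cons(c, pair(c, a))))  →  pair(b, g(b, cons(c, pair(c, a))))   [R2 at 1]
2. pair(b, g(b, cons(c, pair(c, a))))  →  pair(b, pair(c, a))   [R3 at 2]

pair(b, pair(c, a))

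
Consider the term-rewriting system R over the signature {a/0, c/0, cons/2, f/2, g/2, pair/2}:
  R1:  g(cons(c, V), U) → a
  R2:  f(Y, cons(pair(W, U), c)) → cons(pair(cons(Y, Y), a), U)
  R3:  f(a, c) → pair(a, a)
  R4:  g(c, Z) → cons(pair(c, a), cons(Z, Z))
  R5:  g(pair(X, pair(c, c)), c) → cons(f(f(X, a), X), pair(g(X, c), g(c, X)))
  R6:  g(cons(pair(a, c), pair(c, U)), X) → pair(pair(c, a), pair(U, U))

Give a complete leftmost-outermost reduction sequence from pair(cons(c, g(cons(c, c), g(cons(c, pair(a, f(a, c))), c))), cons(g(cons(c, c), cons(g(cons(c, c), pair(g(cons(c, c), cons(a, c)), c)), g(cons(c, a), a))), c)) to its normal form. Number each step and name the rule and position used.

1. pair(cons(c, g(cons(c, c), g(cons(c, pair(a, f(a, c))), c))), cons(g(cons(c, c), cons(g(cons(c, c), pair(g(cons(c, c), cons(a, c)), c)), g(cons(c, a), a))), c))  →  pair(cons(c, a), cons(g(cons(c, c), cons(g(cons(c, c), pair(g(cons(c, c), cons(a, c)), c)), g(cons(c, a), a))), c))   [R1 at 1.2]
2. pair(cons(c, a), cons(g(cons(c, c), cons(g(cons(c, c), pair(g(cons(c, c), cons(a, c)), c)), g(cons(c, a), a))), c))  →  pair(cons(c, a), cons(a, c))   [R1 at 2.1]

pair(cons(c, a), cons(a, c))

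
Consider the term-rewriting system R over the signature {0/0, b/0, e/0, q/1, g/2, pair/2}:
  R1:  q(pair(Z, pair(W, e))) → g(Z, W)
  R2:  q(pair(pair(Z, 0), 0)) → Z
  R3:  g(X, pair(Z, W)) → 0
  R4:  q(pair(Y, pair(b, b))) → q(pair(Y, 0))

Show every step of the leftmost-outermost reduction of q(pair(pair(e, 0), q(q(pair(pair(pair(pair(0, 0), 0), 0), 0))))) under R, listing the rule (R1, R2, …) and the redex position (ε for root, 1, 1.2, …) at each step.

1. q(pair(pair(e, 0), q(q(pair(pair(pair(pair(0, 0), 0), 0), 0)))))  →  q(pair(pair(e, 0), q(pair(pair(0, 0), 0))))   [R2 at 1.2.1]
2. q(pair(pair(e, 0), q(pair(pair(0, 0), 0))))  →  q(pair(pair(e, 0), 0))   [R2 at 1.2]
3. q(pair(pair(e, 0), 0))  →  e   [R2 at ε]

e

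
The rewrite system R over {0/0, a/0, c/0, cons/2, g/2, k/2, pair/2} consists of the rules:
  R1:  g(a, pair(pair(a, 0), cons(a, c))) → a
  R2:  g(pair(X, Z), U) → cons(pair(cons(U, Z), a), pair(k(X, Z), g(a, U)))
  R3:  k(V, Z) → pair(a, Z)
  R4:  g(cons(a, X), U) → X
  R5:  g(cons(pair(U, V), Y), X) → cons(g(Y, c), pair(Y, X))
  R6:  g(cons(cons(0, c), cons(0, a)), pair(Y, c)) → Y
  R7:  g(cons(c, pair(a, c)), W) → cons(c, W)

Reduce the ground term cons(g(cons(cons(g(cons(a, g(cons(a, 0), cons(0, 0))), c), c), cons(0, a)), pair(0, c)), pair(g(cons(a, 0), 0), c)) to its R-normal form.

cons(0, pair(0, c))

1. cons(g(cons(cons(g(cons(a, g(cons(a, 0), cons(0, 0))), c), c), cons(0, a)), pair(0, c)), pair(g(cons(a, 0), 0), c))  →  cons(g(cons(cons(g(cons(a, 0), cons(0, 0)), c), cons(0, a)), pair(0, c)), pair(g(cons(a, 0), 0), c))   [R4 at 1.1.1.1]
2. cons(g(cons(cons(g(cons(a, 0), cons(0, 0)), c), cons(0, a)), pair(0, c)), pair(g(cons(a, 0), 0), c))  →  cons(g(cons(cons(0, c), cons(0, a)), pair(0, c)), pair(g(cons(a, 0), 0), c))   [R4 at 1.1.1.1]
3. cons(g(cons(cons(0, c), cons(0, a)), pair(0, c)), pair(g(cons(a, 0), 0), c))  →  cons(0, pair(g(cons(a, 0), 0), c))   [R6 at 1]
4. cons(0, pair(g(cons(a, 0), 0), c))  →  cons(0, pair(0, c))   [R4 at 2.1]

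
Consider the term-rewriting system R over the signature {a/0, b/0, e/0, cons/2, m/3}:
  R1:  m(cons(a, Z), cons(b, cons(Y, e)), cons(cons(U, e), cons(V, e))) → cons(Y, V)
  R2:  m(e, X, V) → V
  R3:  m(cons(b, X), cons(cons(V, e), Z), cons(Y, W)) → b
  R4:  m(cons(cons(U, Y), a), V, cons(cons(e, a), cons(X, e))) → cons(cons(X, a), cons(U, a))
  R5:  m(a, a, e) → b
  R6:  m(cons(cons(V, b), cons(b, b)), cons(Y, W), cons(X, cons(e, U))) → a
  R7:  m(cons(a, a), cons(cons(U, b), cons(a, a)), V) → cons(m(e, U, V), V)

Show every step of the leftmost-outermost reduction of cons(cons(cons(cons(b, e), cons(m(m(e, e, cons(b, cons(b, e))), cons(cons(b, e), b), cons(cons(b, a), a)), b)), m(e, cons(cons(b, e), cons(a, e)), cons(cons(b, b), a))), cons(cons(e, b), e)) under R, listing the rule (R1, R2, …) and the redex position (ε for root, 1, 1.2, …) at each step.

cons(cons(cons(cons(b, e), cons(b, b)), cons(cons(b, b), a)), cons(cons(e, b), e))

1. cons(cons(cons(cons(b, e), cons(m(m(e, e, cons(b, cons(b, e))), cons(cons(b, e), b), cons(cons(b, a), a)), b)), m(e, cons(cons(b, e), cons(a, e)), cons(cons(b, b), a))), cons(cons(e, b), e))  →  cons(cons(cons(cons(b, e), cons(m(cons(b, cons(b, e)), cons(cons(b, e), b), cons(cons(b, a), a)), b)), m(e, cons(cons(b, e), cons(a, e)), cons(cons(b, b), a))), cons(cons(e, b), e))   [R2 at 1.1.2.1.1]
2. cons(cons(cons(cons(b, e), cons(m(cons(b, cons(b, e)), cons(cons(b, e), b), cons(cons(b, a), a)), b)), m(e, cons(cons(b, e), cons(a, e)), cons(cons(b, b), a))), cons(cons(e, b), e))  →  cons(cons(cons(cons(b, e), cons(b, b)), m(e, cons(cons(b, e), cons(a, e)), cons(cons(b, b), a))), cons(cons(e, b), e))   [R3 at 1.1.2.1]
3. cons(cons(cons(cons(b, e), cons(b, b)), m(e, cons(cons(b, e), cons(a, e)), cons(cons(b, b), a))), cons(cons(e, b), e))  →  cons(cons(cons(cons(b, e), cons(b, b)), cons(cons(b, b), a)), cons(cons(e, b), e))   [R2 at 1.2]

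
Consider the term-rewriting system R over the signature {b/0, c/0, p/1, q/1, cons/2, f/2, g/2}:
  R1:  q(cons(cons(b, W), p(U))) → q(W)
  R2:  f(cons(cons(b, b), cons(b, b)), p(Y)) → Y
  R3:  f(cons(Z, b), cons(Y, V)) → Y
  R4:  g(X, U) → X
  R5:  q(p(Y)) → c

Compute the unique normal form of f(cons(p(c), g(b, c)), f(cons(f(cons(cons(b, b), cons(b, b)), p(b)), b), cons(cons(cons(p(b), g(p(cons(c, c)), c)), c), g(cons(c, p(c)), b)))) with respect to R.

cons(p(b), p(cons(c, c)))

1. f(cons(p(c), g(b, c)), f(cons(f(cons(cons(b, b), cons(b, b)), p(b)), b), cons(cons(cons(p(b), g(p(cons(c, c)), c)), c), g(cons(c, p(c)), b))))  →  f(cons(p(c), b), f(cons(f(cons(cons(b, b), cons(b, b)), p(b)), b), cons(cons(cons(p(b), g(p(cons(c, c)), c)), c), g(cons(c, p(c)), b))))   [R4 at 1.2]
2. f(cons(p(c), b), f(cons(f(cons(cons(b, b), cons(b, b)), p(b)), b), cons(cons(cons(p(b), g(p(cons(c, c)), c)), c), g(cons(c, p(c)), b))))  →  f(cons(p(c), b), cons(cons(p(b), g(p(cons(c, c)), c)), c))   [R3 at 2]
3. f(cons(p(c), b), cons(cons(p(b), g(p(cons(c, c)), c)), c))  →  cons(p(b), g(p(cons(c, c)), c))   [R3 at ε]
4. cons(p(b), g(p(cons(c, c)), c))  →  cons(p(b), p(cons(c, c)))   [R4 at 2]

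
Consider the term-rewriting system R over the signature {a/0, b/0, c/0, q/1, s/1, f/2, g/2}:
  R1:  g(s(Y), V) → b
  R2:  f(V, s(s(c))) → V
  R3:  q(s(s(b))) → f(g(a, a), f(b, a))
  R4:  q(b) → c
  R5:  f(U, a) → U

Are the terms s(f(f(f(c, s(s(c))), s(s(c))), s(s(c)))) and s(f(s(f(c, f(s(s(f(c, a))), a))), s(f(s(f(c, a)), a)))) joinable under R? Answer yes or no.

no — NF(t₁) = s(c), NF(t₂) = s(s(c))

Reduce t₁ = s(f(f(f(c, s(s(c))), s(s(c))), s(s(c)))):
1. s(f(f(f(c, s(s(c))), s(s(c))), s(s(c))))  →  s(f(f(c, s(s(c))), s(s(c))))   [R2 at 1]
2. s(f(f(c, s(s(c))), s(s(c))))  →  s(f(c, s(s(c))))   [R2 at 1]
3. s(f(c, s(s(c))))  →  s(c)   [R2 at 1]

Reduce t₂ = s(f(s(f(c, f(s(s(f(c, a))), a))), s(f(s(f(c, a)), a)))):
1. s(f(s(f(c, f(s(s(f(c, a))), a))), s(f(s(f(c, a)), a))))  →  s(f(s(f(c, s(s(f(c, a))))), s(f(s(f(c, a)), a))))   [R5 at 1.1.1.2]
2. s(f(s(f(c, s(s(f(c, a))))), s(f(s(f(c, a)), a))))  →  s(f(s(f(c, s(s(c)))), s(f(s(f(c, a)), a))))   [R5 at 1.1.1.2.1.1]
3. s(f(s(f(c, s(s(c)))), s(f(s(f(c, a)), a))))  →  s(f(s(c), s(f(s(f(c, a)), a))))   [R2 at 1.1.1]
4. s(f(s(c), s(f(s(f(c, a)), a))))  →  s(f(s(c), s(s(f(c, a)))))   [R5 at 1.2.1]
5. s(f(s(c), s(s(f(c, a)))))  →  s(f(s(c), s(s(c))))   [R5 at 1.2.1.1]
6. s(f(s(c), s(s(c))))  →  s(s(c))   [R2 at 1]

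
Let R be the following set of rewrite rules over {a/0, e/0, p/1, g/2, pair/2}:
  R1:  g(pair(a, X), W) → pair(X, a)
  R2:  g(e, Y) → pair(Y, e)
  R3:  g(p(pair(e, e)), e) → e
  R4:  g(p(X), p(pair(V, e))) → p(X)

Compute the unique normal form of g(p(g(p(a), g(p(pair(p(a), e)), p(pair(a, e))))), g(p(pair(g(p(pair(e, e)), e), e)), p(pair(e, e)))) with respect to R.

p(p(a))

1. g(p(g(p(a), g(p(pair(p(a), e)), p(pair(a, e))))), g(p(pair(g(p(pair(e, e)), e), e)), p(pair(e, e))))  →  g(p(g(p(a), p(pair(p(a), e)))), g(p(pair(g(p(pair(e, e)), e), e)), p(pair(e, e))))   [R4 at 1.1.2]
2. g(p(g(p(a), p(pair(p(a), e)))), g(p(pair(g(p(pair(e, e)), e), e)), p(pair(e, e))))  →  g(p(p(a)), g(p(pair(g(p(pair(e, e)), e), e)), p(pair(e, e))))   [R4 at 1.1]
3. g(p(p(a)), g(p(pair(g(p(pair(e, e)), e), e)), p(pair(e, e))))  →  g(p(p(a)), p(pair(g(p(pair(e, e)), e), e)))   [R4 at 2]
4. g(p(p(a)), p(pair(g(p(pair(e, e)), e), e)))  →  p(p(a))   [R4 at ε]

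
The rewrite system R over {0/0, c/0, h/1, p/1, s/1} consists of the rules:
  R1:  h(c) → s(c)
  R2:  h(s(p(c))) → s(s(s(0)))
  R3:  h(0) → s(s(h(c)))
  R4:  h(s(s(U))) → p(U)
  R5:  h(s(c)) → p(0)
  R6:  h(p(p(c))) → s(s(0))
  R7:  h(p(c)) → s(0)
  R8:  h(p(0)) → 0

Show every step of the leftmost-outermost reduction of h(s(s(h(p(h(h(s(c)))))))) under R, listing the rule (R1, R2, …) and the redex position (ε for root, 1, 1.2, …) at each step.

p(0)

1. h(s(s(h(p(h(h(s(c))))))))  →  p(h(p(h(h(s(c))))))   [R4 at ε]
2. p(h(p(h(h(s(c))))))  →  p(h(p(h(p(0)))))   [R5 at 1.1.1.1]
3. p(h(p(h(p(0)))))  →  p(h(p(0)))   [R8 at 1.1.1]
4. p(h(p(0)))  →  p(0)   [R8 at 1]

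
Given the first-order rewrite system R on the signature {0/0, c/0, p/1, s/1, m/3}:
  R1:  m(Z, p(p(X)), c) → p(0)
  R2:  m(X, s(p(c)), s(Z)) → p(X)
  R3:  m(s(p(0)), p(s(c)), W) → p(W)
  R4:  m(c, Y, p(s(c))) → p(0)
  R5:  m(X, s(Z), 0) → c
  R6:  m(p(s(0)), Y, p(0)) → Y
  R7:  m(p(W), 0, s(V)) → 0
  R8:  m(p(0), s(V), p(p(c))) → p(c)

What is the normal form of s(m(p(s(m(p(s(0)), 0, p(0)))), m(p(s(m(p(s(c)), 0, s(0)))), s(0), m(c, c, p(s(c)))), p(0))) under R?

s(s(0))

1. s(m(p(s(m(p(s(0)), 0, p(0)))), m(p(s(m(p(s(c)), 0, s(0)))), s(0), m(c, c, p(s(c)))), p(0)))  →  s(m(p(s(0)), m(p(s(m(p(s(c)), 0, s(0)))), s(0), m(c, c, p(s(c)))), p(0)))   [R6 at 1.1.1.1]
2. s(m(p(s(0)), m(p(s(m(p(s(c)), 0, s(0)))), s(0), m(c, c, p(s(c)))), p(0)))  →  s(m(p(s(m(p(s(c)), 0, s(0)))), s(0), m(c, c, p(s(c)))))   [R6 at 1]
3. s(m(p(s(m(p(s(c)), 0, s(0)))), s(0), m(c, c, p(s(c)))))  →  s(m(p(s(0)), s(0), m(c, c, p(s(c)))))   [R7 at 1.1.1.1]
4. s(m(p(s(0)), s(0), m(c, c, p(s(c)))))  →  s(m(p(s(0)), s(0), p(0)))   [R4 at 1.3]
5. s(m(p(s(0)), s(0), p(0)))  →  s(s(0))   [R6 at 1]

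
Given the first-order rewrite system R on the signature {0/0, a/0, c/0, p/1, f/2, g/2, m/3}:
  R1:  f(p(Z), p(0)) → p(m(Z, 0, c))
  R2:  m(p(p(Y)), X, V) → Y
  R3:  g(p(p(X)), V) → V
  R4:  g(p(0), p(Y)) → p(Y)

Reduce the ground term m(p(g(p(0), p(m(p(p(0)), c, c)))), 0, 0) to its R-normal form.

1. m(p(g(p(0), p(m(p(p(0)), c, c)))), 0, 0)  →  m(p(p(m(p(p(0)), c, c))), 0, 0)   [R4 at 1.1]
2. m(p(p(m(p(p(0)), c, c))), 0, 0)  →  m(p(p(0)), c, c)   [R2 at ε]
3. m(p(p(0)), c, c)  →  0   [R2 at ε]

0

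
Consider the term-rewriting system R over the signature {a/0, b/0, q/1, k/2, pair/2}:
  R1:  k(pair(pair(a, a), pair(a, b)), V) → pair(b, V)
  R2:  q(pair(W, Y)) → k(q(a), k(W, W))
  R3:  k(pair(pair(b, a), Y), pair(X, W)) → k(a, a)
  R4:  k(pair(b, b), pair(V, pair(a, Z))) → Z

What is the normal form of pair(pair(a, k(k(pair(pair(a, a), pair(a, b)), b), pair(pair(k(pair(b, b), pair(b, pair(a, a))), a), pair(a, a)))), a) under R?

1. pair(pair(a, k(k(pair(pair(a, a), pair(a, b)), b), pair(pair(k(pair(b, b), pair(b, pair(a, a))), a), pair(a, a)))), a)  →  pair(pair(a, k(pair(b, b), pair(pair(k(pair(b, b), pair(b, pair(a, a))), a), pair(a, a)))), a)   [R1 at 1.2.1]
2. pair(pair(a, k(pair(b, b), pair(pair(k(pair(b, b), pair(b, pair(a, a))), a), pair(a, a)))), a)  →  pair(pair(a, a), a)   [R4 at 1.2]

pair(pair(a, a), a)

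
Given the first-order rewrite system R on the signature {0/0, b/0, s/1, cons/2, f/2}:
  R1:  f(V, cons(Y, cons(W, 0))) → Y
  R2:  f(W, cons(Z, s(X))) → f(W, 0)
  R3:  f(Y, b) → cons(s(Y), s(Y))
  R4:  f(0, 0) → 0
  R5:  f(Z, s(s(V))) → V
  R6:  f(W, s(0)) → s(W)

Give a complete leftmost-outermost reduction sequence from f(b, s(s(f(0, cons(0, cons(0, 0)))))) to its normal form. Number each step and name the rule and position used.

0

1. f(b, s(s(f(0, cons(0, cons(0, 0))))))  →  f(0, cons(0, cons(0, 0)))   [R5 at ε]
2. f(0, cons(0, cons(0, 0)))  →  0   [R1 at ε]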